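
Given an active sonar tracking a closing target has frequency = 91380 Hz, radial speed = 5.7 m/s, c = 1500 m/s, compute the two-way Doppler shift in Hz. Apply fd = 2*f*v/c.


fd = 2*f*v/c = 2 * 91380 * 5.7 / 1500 = 694.49

694.49 Hz


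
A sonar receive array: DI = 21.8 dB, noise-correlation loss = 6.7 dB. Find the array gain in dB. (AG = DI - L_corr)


15.1 dB


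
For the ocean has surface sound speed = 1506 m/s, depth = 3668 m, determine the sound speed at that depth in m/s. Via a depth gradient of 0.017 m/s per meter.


c = 1506 + 0.017 * 3668 = 1568.356

1568.356 m/s


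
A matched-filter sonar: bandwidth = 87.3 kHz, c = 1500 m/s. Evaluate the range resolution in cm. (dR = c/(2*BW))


dR = c/(2*BW) = 1500 / (2 * 87.3e3) = 0.0086 m = 0.86 cm

0.86 cm


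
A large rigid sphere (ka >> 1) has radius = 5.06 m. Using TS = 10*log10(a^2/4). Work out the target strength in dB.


8.06 dB


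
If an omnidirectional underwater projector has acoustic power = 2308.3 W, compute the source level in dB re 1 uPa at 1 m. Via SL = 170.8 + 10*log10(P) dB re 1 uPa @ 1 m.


SL = 170.8 + 10*log10(2308.3) = 170.8 + 33.63 = 204.43

204.43 dB


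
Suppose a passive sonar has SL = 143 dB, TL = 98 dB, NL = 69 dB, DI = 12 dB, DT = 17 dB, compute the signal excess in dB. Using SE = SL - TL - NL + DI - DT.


SE = SL - TL - NL + DI - DT = 143 - 98 - 69 + 12 - 17 = -29

-29 dB


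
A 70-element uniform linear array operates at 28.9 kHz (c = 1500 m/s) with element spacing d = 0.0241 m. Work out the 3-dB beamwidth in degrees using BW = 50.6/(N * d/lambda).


Step 1: lambda = 1500/28900 = 0.0519 m
Step 2: d/lambda = 0.0241/0.0519 = 0.4644
Step 3: BW = 50.6/(N * d/lambda) = 50.6/(70 * 0.4644) = 1.56

1.56 deg


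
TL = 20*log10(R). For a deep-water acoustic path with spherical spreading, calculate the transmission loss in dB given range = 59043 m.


TL = 20*log10(59043) = 95.42

95.42 dB


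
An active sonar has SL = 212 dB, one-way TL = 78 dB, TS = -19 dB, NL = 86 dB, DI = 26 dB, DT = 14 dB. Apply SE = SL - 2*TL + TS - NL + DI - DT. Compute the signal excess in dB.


SE = SL - 2*TL + TS - NL + DI - DT = 212 - 2*78 + (-19) - 86 + 26 - 14 = -37

-37 dB


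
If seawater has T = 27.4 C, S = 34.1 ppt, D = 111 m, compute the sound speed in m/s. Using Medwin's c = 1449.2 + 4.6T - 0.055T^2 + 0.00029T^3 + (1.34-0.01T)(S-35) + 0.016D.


c = 1449.2 + 4.6*27.4 - 0.055*27.4^2 + 0.00029*27.4^3 + (1.34 - 0.01*27.4)*(34.1 - 35) + 0.016*111 = 1540.73

1540.73 m/s


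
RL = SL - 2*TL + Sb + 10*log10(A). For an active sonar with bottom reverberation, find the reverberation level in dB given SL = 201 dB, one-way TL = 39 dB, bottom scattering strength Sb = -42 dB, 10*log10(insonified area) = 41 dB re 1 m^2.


RL = SL - 2*TL + Sb + 10*log10(A) = 201 - 2*39 + (-42) + 41 = 122

122 dB


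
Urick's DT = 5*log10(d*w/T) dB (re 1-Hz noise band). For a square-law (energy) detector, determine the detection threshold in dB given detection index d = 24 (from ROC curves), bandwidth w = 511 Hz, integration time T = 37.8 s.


DT = 5*log10(d*w/T) = 5*log10(24 * 511 / 37.8) = 5*log10(324.44) = 12.56

12.56 dB


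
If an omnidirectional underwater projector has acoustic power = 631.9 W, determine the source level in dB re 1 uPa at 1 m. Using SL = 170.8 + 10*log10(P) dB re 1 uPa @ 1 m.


198.81 dB


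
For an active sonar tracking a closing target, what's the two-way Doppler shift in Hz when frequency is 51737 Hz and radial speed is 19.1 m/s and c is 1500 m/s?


1317.57 Hz


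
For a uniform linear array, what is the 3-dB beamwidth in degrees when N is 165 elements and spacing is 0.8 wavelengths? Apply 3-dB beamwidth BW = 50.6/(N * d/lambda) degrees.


0.38 deg


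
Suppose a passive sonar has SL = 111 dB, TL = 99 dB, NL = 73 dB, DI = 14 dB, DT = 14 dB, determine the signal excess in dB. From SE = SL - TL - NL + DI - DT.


SE = SL - TL - NL + DI - DT = 111 - 99 - 73 + 14 - 14 = -61

-61 dB


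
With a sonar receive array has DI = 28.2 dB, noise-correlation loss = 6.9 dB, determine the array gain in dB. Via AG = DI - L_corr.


21.3 dB


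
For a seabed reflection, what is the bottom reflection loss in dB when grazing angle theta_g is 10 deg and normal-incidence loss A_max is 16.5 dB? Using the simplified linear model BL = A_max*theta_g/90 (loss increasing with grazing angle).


BL = A_max * theta_g / 90 = 16.5 * 10 / 90 = 1.83

1.83 dB


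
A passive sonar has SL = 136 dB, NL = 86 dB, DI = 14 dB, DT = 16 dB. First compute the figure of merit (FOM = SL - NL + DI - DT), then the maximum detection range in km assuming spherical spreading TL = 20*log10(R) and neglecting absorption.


Step 1: FOM = SL - NL + DI - DT = 136 - 86 + 14 - 16 = 48 dB
Step 2: at max range FOM = TL = 20*log10(R), so R = 10^(48/20) = 251.19 m = 0.25 km

0.25 km


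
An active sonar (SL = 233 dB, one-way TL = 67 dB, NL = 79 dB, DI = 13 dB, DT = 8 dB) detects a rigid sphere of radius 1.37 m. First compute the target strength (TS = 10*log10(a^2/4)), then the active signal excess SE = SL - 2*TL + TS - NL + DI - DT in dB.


Step 1: TS = 10*log10(1.37^2/4) = -3.29 dB
Step 2: SE = SL - 2*TL + TS - NL + DI - DT = 233 - 2*67 + (-3.29) - 79 + 13 - 8 = 21.71

21.71 dB


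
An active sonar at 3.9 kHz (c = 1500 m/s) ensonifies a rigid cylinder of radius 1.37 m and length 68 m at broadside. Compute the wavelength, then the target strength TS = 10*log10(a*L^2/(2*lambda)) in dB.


Step 1: lambda = c/f = 1500/3900 = 0.38462 m
Step 2: TS = 10*log10(a*L^2/(2*lambda)) = 10*log10(1.37*68^2/(2*0.38462)) = 39.16

39.16 dB


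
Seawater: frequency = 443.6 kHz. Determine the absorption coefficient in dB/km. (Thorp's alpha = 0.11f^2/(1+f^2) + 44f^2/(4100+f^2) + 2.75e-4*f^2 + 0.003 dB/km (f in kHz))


f^2 = 196780.96
alpha = 0.11*196780.96/(1+196780.96) + 44*196780.96/(4100+196780.96) + 2.75e-4*196780.96 + 0.003 = 97.33

97.33 dB/km


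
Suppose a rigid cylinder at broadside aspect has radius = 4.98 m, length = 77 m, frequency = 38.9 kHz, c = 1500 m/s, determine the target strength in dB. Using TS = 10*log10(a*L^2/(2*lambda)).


lambda = 1500/38900 = 0.03856 m
TS = 10*log10(4.98*77^2/(2*0.03856)) = 55.83

55.83 dB


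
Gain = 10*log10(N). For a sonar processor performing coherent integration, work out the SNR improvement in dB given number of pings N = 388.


25.89 dB


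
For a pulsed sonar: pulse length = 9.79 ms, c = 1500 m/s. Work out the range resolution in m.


7.3425 m


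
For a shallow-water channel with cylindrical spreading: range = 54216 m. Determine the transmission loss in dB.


TL = 10*log10(54216) = 47.34

47.34 dB


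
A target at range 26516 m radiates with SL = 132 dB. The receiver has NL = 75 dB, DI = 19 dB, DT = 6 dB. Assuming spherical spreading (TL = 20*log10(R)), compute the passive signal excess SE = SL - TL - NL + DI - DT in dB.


Step 1: TL = 20*log10(26516) = 88.47 dB
Step 2: SE = 132 - 88.47 - 75 + 19 - 6 = -18.47

-18.47 dB


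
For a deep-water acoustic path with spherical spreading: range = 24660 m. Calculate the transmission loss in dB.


TL = 20*log10(24660) = 87.84

87.84 dB


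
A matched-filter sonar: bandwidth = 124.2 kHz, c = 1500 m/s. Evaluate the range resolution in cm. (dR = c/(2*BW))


0.6 cm


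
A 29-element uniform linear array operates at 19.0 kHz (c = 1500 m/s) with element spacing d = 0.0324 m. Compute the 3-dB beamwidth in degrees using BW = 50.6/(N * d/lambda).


Step 1: lambda = 1500/19000 = 0.07895 m
Step 2: d/lambda = 0.0324/0.07895 = 0.4104
Step 3: BW = 50.6/(N * d/lambda) = 50.6/(29 * 0.4104) = 4.25

4.25 deg


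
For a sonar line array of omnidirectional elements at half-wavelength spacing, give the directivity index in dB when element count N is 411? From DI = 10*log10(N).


26.14 dB


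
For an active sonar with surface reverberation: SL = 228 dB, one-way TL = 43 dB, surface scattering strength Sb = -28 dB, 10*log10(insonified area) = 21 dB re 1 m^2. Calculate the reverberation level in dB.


RL = SL - 2*TL + Sb + 10*log10(A) = 228 - 2*43 + (-28) + 21 = 135

135 dB


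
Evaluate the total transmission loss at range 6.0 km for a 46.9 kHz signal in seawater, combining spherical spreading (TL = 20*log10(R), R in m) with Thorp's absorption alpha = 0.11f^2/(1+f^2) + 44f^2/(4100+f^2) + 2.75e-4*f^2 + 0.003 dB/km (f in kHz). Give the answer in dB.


172.05 dB


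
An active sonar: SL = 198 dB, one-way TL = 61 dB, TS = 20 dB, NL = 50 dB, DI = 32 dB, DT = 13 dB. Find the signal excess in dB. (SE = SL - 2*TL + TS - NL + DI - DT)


SE = SL - 2*TL + TS - NL + DI - DT = 198 - 2*61 + (20) - 50 + 32 - 13 = 65

65 dB


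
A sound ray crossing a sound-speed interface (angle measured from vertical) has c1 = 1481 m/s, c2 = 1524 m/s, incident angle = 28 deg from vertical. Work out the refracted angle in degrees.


sin(theta2) = (c2/c1)*sin(theta1) = (1524/1481)*sin(28 deg) = 0.4831
theta2 = arcsin(0.4831) = 28.89

28.89 deg


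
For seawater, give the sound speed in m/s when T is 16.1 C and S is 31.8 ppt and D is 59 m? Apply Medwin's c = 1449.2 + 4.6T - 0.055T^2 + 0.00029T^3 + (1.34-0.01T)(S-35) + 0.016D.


1507.38 m/s


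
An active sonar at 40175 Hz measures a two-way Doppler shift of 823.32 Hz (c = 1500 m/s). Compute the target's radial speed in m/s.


15.37 m/s


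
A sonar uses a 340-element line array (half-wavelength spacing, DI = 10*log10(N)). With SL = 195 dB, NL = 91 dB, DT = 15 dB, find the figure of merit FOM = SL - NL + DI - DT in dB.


Step 1: DI = 10*log10(340) = 25.31 dB
Step 2: FOM = SL - NL + DI - DT = 195 - 91 + 25.31 - 15 = 114.31

114.31 dB


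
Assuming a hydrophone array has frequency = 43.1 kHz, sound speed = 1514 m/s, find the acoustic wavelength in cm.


lambda = c/f = 1514 / 43100 = 0.0351 m = 3.51 cm

3.51 cm


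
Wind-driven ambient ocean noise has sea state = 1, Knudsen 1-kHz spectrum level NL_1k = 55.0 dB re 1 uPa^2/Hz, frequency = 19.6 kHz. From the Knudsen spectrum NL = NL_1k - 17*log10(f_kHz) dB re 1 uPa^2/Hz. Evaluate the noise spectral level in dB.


NL = NL_1k - 17*log10(f_kHz) = 55.0 - 17*log10(19.6) = 55.0 - (21.97) = 33.03

33.03 dB


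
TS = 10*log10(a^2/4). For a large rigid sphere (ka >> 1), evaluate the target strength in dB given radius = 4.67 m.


TS = 10*log10(4.67^2 / 4) = 10*log10(5.452225) = 7.37

7.37 dB


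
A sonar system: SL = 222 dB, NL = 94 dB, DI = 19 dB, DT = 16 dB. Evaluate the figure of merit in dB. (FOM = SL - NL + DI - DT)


131 dB


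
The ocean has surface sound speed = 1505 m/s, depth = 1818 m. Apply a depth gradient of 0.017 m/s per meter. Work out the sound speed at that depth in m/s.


1535.906 m/s


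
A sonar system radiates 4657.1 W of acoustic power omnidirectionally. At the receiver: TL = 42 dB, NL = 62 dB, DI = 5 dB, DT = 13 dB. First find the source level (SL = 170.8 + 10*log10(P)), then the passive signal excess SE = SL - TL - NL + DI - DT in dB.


Step 1: SL = 170.8 + 10*log10(4657.1) = 207.48 dB
Step 2: SE = SL - TL - NL + DI - DT = 207.48 - 42 - 62 + 5 - 13 = 95.48

95.48 dB


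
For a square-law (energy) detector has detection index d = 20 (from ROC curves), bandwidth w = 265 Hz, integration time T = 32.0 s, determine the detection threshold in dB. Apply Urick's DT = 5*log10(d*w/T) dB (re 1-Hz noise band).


DT = 5*log10(d*w/T) = 5*log10(20 * 265 / 32.0) = 5*log10(165.62) = 11.1

11.1 dB


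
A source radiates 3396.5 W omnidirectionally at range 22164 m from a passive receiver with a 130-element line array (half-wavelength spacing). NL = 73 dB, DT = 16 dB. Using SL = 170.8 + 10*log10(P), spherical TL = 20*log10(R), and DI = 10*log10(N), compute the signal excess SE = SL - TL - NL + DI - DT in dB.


Step 1: SL = 170.8 + 10*log10(3396.5) = 206.11 dB
Step 2: TL = 20*log10(22164) = 86.91 dB
Step 3: DI = 10*log10(130) = 21.14 dB
Step 4: SE = SL - TL - NL + DI - DT = 206.11 - 86.91 - 73 + 21.14 - 16 = 51.34

51.34 dB


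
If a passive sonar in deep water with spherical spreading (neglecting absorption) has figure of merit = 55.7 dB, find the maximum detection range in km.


At max range FOM = TL, so 20*log10(R) = 55.7
R = 10^(55.7/20) = 609.54 m = 0.61 km

0.61 km


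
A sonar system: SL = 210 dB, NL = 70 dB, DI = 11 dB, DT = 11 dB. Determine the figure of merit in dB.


140 dB


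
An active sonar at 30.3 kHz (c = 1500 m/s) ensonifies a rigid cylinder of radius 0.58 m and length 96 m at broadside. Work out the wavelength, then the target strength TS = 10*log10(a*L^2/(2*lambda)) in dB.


Step 1: lambda = c/f = 1500/30300 = 0.0495 m
Step 2: TS = 10*log10(a*L^2/(2*lambda)) = 10*log10(0.58*96^2/(2*0.0495)) = 47.32

47.32 dB


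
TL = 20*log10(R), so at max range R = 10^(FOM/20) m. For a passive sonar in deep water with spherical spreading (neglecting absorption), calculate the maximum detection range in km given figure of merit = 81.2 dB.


11.48 km


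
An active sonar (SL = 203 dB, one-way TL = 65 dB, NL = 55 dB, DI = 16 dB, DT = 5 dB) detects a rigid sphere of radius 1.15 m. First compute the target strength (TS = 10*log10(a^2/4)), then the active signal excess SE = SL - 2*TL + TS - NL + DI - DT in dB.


Step 1: TS = 10*log10(1.15^2/4) = -4.81 dB
Step 2: SE = SL - 2*TL + TS - NL + DI - DT = 203 - 2*65 + (-4.81) - 55 + 16 - 5 = 24.19

24.19 dB


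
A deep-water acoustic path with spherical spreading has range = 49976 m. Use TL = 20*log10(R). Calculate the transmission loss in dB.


TL = 20*log10(49976) = 93.98

93.98 dB


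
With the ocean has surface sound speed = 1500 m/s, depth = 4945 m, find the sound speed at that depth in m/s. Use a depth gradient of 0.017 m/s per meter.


c = 1500 + 0.017 * 4945 = 1584.065

1584.065 m/s


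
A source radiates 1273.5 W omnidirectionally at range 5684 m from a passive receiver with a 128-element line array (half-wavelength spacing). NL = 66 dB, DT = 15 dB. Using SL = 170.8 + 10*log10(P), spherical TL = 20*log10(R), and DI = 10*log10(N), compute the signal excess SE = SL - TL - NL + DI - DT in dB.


66.83 dB


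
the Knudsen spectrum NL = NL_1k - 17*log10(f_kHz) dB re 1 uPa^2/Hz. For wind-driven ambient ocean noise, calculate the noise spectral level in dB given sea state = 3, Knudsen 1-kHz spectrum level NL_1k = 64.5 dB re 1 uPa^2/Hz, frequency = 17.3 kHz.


NL = NL_1k - 17*log10(f_kHz) = 64.5 - 17*log10(17.3) = 64.5 - (21.05) = 43.45

43.45 dB


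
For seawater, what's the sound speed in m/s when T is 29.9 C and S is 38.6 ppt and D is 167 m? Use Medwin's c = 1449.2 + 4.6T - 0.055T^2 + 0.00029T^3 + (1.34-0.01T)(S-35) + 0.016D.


c = 1449.2 + 4.6*29.9 - 0.055*29.9^2 + 0.00029*29.9^3 + (1.34 - 0.01*29.9)*(38.6 - 35) + 0.016*167 = 1551.74

1551.74 m/s


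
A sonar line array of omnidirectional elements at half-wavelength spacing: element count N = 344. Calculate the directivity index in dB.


DI = 10*log10(344) = 25.37

25.37 dB


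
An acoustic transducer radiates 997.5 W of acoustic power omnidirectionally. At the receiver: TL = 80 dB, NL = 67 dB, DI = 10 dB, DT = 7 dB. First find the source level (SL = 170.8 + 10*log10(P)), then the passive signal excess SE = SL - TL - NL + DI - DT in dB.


Step 1: SL = 170.8 + 10*log10(997.5) = 200.79 dB
Step 2: SE = SL - TL - NL + DI - DT = 200.79 - 80 - 67 + 10 - 7 = 56.79

56.79 dB


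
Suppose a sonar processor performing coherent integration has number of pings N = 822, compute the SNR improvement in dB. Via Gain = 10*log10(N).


Gain = 10*log10(822) = 29.15

29.15 dB


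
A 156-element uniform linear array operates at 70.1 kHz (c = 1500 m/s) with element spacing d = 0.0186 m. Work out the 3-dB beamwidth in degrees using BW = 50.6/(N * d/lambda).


0.37 deg


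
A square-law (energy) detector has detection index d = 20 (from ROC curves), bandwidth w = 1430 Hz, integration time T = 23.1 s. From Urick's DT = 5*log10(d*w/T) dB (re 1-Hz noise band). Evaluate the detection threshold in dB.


DT = 5*log10(d*w/T) = 5*log10(20 * 1430 / 23.1) = 5*log10(1238.1) = 15.46

15.46 dB


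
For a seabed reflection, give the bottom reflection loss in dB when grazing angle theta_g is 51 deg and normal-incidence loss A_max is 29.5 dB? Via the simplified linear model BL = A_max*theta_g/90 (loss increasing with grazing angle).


BL = A_max * theta_g / 90 = 29.5 * 51 / 90 = 16.72

16.72 dB


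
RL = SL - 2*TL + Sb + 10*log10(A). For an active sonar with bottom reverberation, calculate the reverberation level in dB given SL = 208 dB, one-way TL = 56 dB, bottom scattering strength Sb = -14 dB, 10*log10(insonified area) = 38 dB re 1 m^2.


RL = SL - 2*TL + Sb + 10*log10(A) = 208 - 2*56 + (-14) + 38 = 120

120 dB


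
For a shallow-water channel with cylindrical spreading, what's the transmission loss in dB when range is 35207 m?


TL = 10*log10(35207) = 45.47

45.47 dB


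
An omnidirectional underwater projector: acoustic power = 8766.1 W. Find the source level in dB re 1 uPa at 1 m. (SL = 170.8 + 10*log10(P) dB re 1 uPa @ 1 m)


SL = 170.8 + 10*log10(8766.1) = 170.8 + 39.43 = 210.23

210.23 dB


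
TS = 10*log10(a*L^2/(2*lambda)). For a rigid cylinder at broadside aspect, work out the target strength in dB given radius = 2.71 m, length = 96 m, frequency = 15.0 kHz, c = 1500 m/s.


50.96 dB


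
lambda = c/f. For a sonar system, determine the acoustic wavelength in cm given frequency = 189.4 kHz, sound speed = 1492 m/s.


0.79 cm


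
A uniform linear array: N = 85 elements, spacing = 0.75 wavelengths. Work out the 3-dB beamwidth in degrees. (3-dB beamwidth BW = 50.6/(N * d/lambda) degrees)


0.79 deg


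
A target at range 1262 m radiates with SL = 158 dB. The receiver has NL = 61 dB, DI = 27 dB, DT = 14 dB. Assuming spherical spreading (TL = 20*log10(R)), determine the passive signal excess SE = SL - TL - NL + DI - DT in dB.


Step 1: TL = 20*log10(1262) = 62.02 dB
Step 2: SE = 158 - 62.02 - 61 + 27 - 14 = 47.98

47.98 dB


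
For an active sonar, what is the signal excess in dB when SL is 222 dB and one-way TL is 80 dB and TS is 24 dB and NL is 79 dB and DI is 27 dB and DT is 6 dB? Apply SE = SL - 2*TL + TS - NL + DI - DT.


SE = SL - 2*TL + TS - NL + DI - DT = 222 - 2*80 + (24) - 79 + 27 - 6 = 28

28 dB


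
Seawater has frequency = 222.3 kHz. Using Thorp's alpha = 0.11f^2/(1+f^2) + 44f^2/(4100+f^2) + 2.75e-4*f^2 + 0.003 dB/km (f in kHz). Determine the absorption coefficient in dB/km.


54.332 dB/km


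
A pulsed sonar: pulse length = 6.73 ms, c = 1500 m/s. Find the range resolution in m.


dR = c*tau/2 = 1500 * 6.73e-3 / 2 = 5.0475

5.0475 m


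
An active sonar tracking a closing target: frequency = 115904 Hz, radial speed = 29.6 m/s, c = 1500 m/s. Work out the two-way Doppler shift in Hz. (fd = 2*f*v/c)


fd = 2*f*v/c = 2 * 115904 * 29.6 / 1500 = 4574.34

4574.34 Hz


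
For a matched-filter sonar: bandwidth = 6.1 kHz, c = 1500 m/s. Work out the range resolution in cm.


12.3 cm


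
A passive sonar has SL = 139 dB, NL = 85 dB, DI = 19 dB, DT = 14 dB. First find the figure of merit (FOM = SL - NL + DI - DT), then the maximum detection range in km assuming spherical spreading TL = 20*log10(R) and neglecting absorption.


Step 1: FOM = SL - NL + DI - DT = 139 - 85 + 19 - 14 = 59 dB
Step 2: at max range FOM = TL = 20*log10(R), so R = 10^(59/20) = 891.25 m = 0.89 km

0.89 km


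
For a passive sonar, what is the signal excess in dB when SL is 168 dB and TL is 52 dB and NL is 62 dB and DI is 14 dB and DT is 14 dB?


54 dB


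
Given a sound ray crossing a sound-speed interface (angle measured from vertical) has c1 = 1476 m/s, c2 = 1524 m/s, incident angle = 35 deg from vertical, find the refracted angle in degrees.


sin(theta2) = (c2/c1)*sin(theta1) = (1524/1476)*sin(35 deg) = 0.59223
theta2 = arcsin(0.59223) = 36.32

36.32 deg


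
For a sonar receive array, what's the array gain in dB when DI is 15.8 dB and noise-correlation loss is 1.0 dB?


14.8 dB


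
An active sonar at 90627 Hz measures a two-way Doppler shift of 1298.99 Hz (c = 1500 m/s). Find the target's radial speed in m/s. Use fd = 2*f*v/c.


10.75 m/s


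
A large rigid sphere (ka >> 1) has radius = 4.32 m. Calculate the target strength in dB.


TS = 10*log10(4.32^2 / 4) = 10*log10(4.6656) = 6.69

6.69 dB


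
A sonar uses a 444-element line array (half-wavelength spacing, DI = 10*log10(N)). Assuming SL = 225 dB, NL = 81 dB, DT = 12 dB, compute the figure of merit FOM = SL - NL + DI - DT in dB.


Step 1: DI = 10*log10(444) = 26.47 dB
Step 2: FOM = SL - NL + DI - DT = 225 - 81 + 26.47 - 12 = 158.47

158.47 dB


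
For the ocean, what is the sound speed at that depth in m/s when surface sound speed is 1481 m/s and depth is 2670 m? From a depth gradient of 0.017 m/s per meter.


c = 1481 + 0.017 * 2670 = 1526.39

1526.39 m/s


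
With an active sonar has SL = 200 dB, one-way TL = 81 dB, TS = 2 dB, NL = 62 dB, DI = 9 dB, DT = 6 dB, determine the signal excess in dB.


SE = SL - 2*TL + TS - NL + DI - DT = 200 - 2*81 + (2) - 62 + 9 - 6 = -19

-19 dB


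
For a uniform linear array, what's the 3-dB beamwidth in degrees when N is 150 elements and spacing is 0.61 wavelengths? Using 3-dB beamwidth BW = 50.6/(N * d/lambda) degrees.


BW = 50.6 / (150 * 0.61) = 50.6 / 91.5 = 0.55

0.55 deg


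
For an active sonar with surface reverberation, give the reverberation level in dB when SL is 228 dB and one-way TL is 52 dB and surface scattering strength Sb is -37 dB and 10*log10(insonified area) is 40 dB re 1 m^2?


RL = SL - 2*TL + Sb + 10*log10(A) = 228 - 2*52 + (-37) + 40 = 127

127 dB


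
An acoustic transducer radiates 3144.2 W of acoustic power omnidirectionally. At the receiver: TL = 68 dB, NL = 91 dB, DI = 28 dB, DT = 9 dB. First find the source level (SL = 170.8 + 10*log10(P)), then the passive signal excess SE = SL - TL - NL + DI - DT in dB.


Step 1: SL = 170.8 + 10*log10(3144.2) = 205.78 dB
Step 2: SE = SL - TL - NL + DI - DT = 205.78 - 68 - 91 + 28 - 9 = 65.78

65.78 dB


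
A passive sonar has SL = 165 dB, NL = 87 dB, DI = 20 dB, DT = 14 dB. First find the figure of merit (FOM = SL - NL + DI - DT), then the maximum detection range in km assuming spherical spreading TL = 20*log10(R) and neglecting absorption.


Step 1: FOM = SL - NL + DI - DT = 165 - 87 + 20 - 14 = 84 dB
Step 2: at max range FOM = TL = 20*log10(R), so R = 10^(84/20) = 15848.93 m = 15.85 km

15.85 km


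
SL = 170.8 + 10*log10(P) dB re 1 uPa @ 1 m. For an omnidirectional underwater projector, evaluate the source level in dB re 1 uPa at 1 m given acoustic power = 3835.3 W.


SL = 170.8 + 10*log10(3835.3) = 170.8 + 35.84 = 206.64

206.64 dB


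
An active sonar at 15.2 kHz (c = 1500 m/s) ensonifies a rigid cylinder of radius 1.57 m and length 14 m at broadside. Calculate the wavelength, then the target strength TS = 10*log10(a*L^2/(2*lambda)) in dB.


Step 1: lambda = c/f = 1500/15200 = 0.09868 m
Step 2: TS = 10*log10(a*L^2/(2*lambda)) = 10*log10(1.57*14^2/(2*0.09868)) = 31.93

31.93 dB


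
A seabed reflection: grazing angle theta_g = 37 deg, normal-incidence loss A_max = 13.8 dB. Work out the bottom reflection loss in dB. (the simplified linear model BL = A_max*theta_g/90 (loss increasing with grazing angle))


BL = A_max * theta_g / 90 = 13.8 * 37 / 90 = 5.67

5.67 dB


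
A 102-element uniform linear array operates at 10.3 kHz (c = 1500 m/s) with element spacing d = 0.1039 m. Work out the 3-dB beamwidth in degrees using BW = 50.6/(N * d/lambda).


Step 1: lambda = 1500/10300 = 0.14563 m
Step 2: d/lambda = 0.1039/0.14563 = 0.7135
Step 3: BW = 50.6/(N * d/lambda) = 50.6/(102 * 0.7135) = 0.7

0.7 deg


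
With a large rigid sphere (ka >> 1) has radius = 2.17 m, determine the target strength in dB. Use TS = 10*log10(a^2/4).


TS = 10*log10(2.17^2 / 4) = 10*log10(1.177225) = 0.71

0.71 dB


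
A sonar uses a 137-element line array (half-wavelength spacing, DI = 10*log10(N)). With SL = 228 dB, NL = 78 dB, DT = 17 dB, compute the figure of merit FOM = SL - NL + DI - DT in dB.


Step 1: DI = 10*log10(137) = 21.37 dB
Step 2: FOM = SL - NL + DI - DT = 228 - 78 + 21.37 - 17 = 154.37

154.37 dB


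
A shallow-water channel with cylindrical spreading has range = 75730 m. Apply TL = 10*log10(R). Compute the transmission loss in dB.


TL = 10*log10(75730) = 48.79

48.79 dB


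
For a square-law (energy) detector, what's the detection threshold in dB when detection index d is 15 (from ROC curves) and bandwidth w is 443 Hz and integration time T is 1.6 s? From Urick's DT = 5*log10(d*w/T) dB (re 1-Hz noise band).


DT = 5*log10(d*w/T) = 5*log10(15 * 443 / 1.6) = 5*log10(4153.12) = 18.09

18.09 dB


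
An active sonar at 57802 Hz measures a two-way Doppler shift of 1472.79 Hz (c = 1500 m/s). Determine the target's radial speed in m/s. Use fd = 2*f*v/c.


19.11 m/s


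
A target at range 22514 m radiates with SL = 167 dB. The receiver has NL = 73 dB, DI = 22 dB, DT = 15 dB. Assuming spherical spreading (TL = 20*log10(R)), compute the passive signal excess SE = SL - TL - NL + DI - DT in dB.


Step 1: TL = 20*log10(22514) = 87.05 dB
Step 2: SE = 167 - 87.05 - 73 + 22 - 15 = 13.95

13.95 dB


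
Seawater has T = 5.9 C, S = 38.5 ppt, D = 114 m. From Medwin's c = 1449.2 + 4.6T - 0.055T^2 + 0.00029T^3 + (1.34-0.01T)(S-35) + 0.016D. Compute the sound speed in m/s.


c = 1449.2 + 4.6*5.9 - 0.055*5.9^2 + 0.00029*5.9^3 + (1.34 - 0.01*5.9)*(38.5 - 35) + 0.016*114 = 1480.79

1480.79 m/s


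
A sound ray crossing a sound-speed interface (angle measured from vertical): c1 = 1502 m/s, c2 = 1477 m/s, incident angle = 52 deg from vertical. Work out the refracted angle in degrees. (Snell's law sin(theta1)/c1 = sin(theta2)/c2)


sin(theta2) = (c2/c1)*sin(theta1) = (1477/1502)*sin(52 deg) = 0.77489
theta2 = arcsin(0.77489) = 50.8

50.8 deg


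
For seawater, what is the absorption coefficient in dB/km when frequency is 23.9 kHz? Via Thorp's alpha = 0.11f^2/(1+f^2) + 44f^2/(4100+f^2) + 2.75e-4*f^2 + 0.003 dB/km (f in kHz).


f^2 = 571.21
alpha = 0.11*571.21/(1+571.21) + 44*571.21/(4100+571.21) + 2.75e-4*571.21 + 0.003 = 5.65

5.65 dB/km


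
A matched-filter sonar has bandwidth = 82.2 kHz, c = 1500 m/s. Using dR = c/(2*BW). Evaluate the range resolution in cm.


dR = c/(2*BW) = 1500 / (2 * 82.2e3) = 0.0091 m = 0.91 cm

0.91 cm


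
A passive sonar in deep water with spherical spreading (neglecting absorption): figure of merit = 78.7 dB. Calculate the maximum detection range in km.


At max range FOM = TL, so 20*log10(R) = 78.7
R = 10^(78.7/20) = 8609.94 m = 8.61 km

8.61 km


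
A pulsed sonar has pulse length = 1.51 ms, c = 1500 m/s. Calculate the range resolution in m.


dR = c*tau/2 = 1500 * 1.51e-3 / 2 = 1.1325

1.1325 m


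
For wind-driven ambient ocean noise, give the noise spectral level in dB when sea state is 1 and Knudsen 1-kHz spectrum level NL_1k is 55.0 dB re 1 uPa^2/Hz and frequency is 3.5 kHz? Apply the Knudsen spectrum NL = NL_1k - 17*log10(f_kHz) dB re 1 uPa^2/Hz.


NL = NL_1k - 17*log10(f_kHz) = 55.0 - 17*log10(3.5) = 55.0 - (9.25) = 45.75

45.75 dB


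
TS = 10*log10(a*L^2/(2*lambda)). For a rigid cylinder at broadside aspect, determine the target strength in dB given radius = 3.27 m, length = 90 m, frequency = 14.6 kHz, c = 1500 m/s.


51.1 dB


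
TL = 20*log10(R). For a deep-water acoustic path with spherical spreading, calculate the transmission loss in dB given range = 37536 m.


TL = 20*log10(37536) = 91.49

91.49 dB


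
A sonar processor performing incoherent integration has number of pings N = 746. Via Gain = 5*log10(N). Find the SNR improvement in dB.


Gain = 5*log10(746) = 14.36

14.36 dB


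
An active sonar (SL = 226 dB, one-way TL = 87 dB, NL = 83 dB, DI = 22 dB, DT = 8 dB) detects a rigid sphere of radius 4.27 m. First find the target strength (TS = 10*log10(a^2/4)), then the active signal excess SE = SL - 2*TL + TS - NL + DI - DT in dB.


Step 1: TS = 10*log10(4.27^2/4) = 6.59 dB
Step 2: SE = SL - 2*TL + TS - NL + DI - DT = 226 - 2*87 + (6.59) - 83 + 22 - 8 = -10.41

-10.41 dB


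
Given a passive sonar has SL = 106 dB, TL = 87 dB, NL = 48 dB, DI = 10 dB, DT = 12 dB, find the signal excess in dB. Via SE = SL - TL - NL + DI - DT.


SE = SL - TL - NL + DI - DT = 106 - 87 - 48 + 10 - 12 = -31

-31 dB


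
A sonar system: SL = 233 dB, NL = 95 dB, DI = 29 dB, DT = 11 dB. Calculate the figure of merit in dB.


FOM = SL - NL + DI - DT = 233 - 95 + 29 - 11 = 156

156 dB


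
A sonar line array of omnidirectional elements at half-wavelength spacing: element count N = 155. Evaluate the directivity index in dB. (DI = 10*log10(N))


21.9 dB


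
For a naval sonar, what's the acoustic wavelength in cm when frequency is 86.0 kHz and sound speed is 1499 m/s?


lambda = c/f = 1499 / 86000 = 0.0174 m = 1.74 cm

1.74 cm


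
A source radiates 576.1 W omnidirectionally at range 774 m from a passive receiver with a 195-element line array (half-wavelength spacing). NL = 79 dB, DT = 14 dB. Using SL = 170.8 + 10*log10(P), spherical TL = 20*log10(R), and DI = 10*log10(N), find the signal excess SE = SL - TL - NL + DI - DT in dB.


70.53 dB


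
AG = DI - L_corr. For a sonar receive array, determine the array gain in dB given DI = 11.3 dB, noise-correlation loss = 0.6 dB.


AG = DI - L_corr = 11.3 - 0.6 = 10.7

10.7 dB


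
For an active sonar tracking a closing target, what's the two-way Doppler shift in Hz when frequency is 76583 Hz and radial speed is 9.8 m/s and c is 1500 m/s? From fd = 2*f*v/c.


fd = 2*f*v/c = 2 * 76583 * 9.8 / 1500 = 1000.68

1000.68 Hz


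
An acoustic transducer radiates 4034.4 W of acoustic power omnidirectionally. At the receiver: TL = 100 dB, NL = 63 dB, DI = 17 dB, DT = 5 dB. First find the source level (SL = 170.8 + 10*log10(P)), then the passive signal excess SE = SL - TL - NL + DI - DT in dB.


Step 1: SL = 170.8 + 10*log10(4034.4) = 206.86 dB
Step 2: SE = SL - TL - NL + DI - DT = 206.86 - 100 - 63 + 17 - 5 = 55.86

55.86 dB


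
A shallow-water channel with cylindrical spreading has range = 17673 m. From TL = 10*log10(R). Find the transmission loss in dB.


TL = 10*log10(17673) = 42.47

42.47 dB


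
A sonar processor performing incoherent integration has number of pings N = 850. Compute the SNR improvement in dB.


14.65 dB


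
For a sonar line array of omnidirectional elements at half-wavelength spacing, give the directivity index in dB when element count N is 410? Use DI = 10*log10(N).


26.13 dB


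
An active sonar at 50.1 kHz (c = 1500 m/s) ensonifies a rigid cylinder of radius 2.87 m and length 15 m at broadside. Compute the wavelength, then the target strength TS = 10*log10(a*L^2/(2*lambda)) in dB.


Step 1: lambda = c/f = 1500/50100 = 0.02994 m
Step 2: TS = 10*log10(a*L^2/(2*lambda)) = 10*log10(2.87*15^2/(2*0.02994)) = 40.33

40.33 dB


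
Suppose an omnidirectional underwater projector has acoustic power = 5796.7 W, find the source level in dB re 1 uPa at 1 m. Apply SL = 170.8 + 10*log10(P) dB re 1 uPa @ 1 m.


208.43 dB


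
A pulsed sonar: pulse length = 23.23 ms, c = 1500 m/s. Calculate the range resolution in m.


dR = c*tau/2 = 1500 * 23.23e-3 / 2 = 17.4225

17.4225 m


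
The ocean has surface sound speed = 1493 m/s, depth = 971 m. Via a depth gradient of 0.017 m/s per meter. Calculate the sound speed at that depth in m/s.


c = 1493 + 0.017 * 971 = 1509.507

1509.507 m/s


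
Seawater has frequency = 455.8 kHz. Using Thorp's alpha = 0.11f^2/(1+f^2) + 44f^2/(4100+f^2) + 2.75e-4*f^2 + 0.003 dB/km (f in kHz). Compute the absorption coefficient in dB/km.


f^2 = 207753.64
alpha = 0.11*207753.64/(1+207753.64) + 44*207753.64/(4100+207753.64) + 2.75e-4*207753.64 + 0.003 = 100.394

100.394 dB/km


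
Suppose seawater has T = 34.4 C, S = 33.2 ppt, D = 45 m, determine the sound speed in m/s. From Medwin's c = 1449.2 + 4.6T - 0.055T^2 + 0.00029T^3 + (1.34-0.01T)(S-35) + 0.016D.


c = 1449.2 + 4.6*34.4 - 0.055*34.4^2 + 0.00029*34.4^3 + (1.34 - 0.01*34.4)*(33.2 - 35) + 0.016*45 = 1553.09

1553.09 m/s


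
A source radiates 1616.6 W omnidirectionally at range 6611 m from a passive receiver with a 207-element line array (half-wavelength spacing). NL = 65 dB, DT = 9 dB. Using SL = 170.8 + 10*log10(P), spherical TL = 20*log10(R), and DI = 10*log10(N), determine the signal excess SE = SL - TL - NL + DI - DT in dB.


75.64 dB


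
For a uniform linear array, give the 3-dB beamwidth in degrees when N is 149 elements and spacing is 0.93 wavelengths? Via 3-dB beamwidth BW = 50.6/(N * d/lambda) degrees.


BW = 50.6 / (149 * 0.93) = 50.6 / 138.57 = 0.37

0.37 deg


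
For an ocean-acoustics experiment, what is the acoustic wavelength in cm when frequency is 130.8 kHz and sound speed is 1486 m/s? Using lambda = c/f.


lambda = c/f = 1486 / 130800 = 0.0114 m = 1.14 cm

1.14 cm


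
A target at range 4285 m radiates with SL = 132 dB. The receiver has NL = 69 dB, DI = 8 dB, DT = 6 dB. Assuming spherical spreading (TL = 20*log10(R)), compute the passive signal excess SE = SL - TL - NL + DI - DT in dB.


Step 1: TL = 20*log10(4285) = 72.64 dB
Step 2: SE = 132 - 72.64 - 69 + 8 - 6 = -7.64

-7.64 dB


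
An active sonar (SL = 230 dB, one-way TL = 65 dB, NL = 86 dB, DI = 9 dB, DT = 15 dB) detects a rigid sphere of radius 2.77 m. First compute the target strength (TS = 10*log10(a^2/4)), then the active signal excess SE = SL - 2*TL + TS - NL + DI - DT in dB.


Step 1: TS = 10*log10(2.77^2/4) = 2.83 dB
Step 2: SE = SL - 2*TL + TS - NL + DI - DT = 230 - 2*65 + (2.83) - 86 + 9 - 15 = 10.83

10.83 dB


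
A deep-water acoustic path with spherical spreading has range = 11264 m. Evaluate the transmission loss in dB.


TL = 20*log10(11264) = 81.03

81.03 dB


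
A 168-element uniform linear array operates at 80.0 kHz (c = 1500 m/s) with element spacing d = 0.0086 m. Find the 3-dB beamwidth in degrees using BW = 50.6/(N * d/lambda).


Step 1: lambda = 1500/80000 = 0.01875 m
Step 2: d/lambda = 0.0086/0.01875 = 0.4587
Step 3: BW = 50.6/(N * d/lambda) = 50.6/(168 * 0.4587) = 0.66

0.66 deg


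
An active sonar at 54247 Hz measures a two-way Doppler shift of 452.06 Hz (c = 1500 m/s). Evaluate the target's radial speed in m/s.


From fd = 2*f*v/c, v = c*fd/(2*f) = 1500 * 452.06 / (2*54247) = 6.25

6.25 m/s


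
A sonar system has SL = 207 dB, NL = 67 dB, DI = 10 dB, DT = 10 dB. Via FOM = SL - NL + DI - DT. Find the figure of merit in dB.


FOM = SL - NL + DI - DT = 207 - 67 + 10 - 10 = 140

140 dB


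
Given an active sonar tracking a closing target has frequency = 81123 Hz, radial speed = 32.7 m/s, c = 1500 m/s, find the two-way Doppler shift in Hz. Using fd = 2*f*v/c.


fd = 2*f*v/c = 2 * 81123 * 32.7 / 1500 = 3536.96

3536.96 Hz


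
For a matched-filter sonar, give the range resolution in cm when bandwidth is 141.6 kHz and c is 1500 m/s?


dR = c/(2*BW) = 1500 / (2 * 141.6e3) = 0.0053 m = 0.53 cm

0.53 cm


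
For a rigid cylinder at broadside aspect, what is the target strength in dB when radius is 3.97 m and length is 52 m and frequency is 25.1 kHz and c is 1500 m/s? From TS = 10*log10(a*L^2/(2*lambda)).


49.53 dB


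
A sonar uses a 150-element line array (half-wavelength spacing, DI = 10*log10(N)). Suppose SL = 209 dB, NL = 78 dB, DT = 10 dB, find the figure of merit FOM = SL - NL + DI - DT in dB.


Step 1: DI = 10*log10(150) = 21.76 dB
Step 2: FOM = SL - NL + DI - DT = 209 - 78 + 21.76 - 10 = 142.76

142.76 dB


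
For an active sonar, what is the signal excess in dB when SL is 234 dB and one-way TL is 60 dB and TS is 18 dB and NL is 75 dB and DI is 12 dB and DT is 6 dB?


SE = SL - 2*TL + TS - NL + DI - DT = 234 - 2*60 + (18) - 75 + 12 - 6 = 63

63 dB


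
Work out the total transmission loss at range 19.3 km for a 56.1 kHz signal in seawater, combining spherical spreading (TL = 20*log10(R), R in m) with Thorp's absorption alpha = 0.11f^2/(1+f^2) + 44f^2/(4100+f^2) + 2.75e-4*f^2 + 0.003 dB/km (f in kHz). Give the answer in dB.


473.37 dB


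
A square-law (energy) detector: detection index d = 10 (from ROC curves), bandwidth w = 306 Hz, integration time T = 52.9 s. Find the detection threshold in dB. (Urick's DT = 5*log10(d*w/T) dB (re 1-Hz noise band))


DT = 5*log10(d*w/T) = 5*log10(10 * 306 / 52.9) = 5*log10(57.84) = 8.81

8.81 dB


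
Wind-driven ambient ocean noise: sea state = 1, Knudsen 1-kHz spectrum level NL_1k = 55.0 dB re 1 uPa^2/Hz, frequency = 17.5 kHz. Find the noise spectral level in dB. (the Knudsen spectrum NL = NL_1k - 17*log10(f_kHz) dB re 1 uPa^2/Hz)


NL = NL_1k - 17*log10(f_kHz) = 55.0 - 17*log10(17.5) = 55.0 - (21.13) = 33.87

33.87 dB


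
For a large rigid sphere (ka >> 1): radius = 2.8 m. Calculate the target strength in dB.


TS = 10*log10(2.8^2 / 4) = 10*log10(1.96) = 2.92

2.92 dB


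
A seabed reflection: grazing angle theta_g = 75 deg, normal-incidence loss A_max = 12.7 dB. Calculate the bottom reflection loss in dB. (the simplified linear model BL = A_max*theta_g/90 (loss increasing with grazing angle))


BL = A_max * theta_g / 90 = 12.7 * 75 / 90 = 10.58

10.58 dB


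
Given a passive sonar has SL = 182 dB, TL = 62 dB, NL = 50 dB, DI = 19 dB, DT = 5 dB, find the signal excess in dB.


84 dB


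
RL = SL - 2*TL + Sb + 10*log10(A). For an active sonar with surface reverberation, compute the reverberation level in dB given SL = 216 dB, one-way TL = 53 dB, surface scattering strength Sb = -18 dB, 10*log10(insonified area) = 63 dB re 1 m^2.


RL = SL - 2*TL + Sb + 10*log10(A) = 216 - 2*53 + (-18) + 63 = 155

155 dB


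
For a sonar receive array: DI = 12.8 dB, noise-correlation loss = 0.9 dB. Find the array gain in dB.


11.9 dB


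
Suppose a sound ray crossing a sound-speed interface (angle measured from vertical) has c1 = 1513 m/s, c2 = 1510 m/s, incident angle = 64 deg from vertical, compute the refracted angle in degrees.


63.77 deg


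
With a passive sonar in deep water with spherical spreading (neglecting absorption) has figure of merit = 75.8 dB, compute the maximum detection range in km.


At max range FOM = TL, so 20*log10(R) = 75.8
R = 10^(75.8/20) = 6165.95 m = 6.17 km

6.17 km


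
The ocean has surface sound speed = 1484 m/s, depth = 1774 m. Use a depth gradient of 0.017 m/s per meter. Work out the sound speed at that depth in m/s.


c = 1484 + 0.017 * 1774 = 1514.158

1514.158 m/s


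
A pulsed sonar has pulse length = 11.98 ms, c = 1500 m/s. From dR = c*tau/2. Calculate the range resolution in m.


8.985 m


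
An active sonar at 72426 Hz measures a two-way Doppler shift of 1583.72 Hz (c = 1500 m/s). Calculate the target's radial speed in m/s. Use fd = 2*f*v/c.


From fd = 2*f*v/c, v = c*fd/(2*f) = 1500 * 1583.72 / (2*72426) = 16.4

16.4 m/s


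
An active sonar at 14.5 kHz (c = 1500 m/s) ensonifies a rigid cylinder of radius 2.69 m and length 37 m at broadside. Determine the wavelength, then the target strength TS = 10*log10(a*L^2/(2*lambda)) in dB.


Step 1: lambda = c/f = 1500/14500 = 0.10345 m
Step 2: TS = 10*log10(a*L^2/(2*lambda)) = 10*log10(2.69*37^2/(2*0.10345)) = 42.5

42.5 dB


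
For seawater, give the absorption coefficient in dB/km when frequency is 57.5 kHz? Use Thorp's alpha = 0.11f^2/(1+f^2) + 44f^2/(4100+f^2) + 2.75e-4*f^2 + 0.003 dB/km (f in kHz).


f^2 = 3306.25
alpha = 0.11*3306.25/(1+3306.25) + 44*3306.25/(4100+3306.25) + 2.75e-4*3306.25 + 0.003 = 20.664

20.664 dB/km


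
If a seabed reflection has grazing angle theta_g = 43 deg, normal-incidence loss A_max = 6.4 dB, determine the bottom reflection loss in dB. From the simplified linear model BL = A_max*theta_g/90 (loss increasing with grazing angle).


BL = A_max * theta_g / 90 = 6.4 * 43 / 90 = 3.06

3.06 dB
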